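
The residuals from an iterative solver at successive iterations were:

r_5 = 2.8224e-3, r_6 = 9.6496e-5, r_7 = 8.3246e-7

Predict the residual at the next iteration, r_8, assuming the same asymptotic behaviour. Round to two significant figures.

First estimate the order: p ≈ ln(r_7/r_6) / ln(r_6/r_5) = ln(8.3246e-7/9.6496e-5)/ln(9.6496e-5/2.8224e-3) = ln(0.00862689)/ln(0.0341893) ≈ 1.4079.
Then r_8 ≈ r_7·(r_7/r_6)^p = 8.3246e-7·(0.00862689)^1.4079 = 8.3246e-7·0.00124134 ≈ 1.033e-09.

1.0e-9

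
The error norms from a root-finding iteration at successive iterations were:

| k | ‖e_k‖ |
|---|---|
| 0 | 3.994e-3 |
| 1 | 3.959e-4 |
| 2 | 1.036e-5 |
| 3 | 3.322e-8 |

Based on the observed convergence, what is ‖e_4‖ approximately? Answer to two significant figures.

3.9e-12

First estimate the order: p ≈ ln(‖e_3‖/‖e_2‖) / ln(‖e_2‖/‖e_1‖) = ln(3.322e-8/1.036e-5)/ln(1.036e-5/3.959e-4) = ln(0.00320656)/ln(0.0261682) ≈ 1.5762.
Then ‖e_4‖ ≈ ‖e_3‖·(‖e_3‖/‖e_2‖)^p = 3.322e-8·(0.00320656)^1.5762 = 3.322e-8·0.000117225 ≈ 3.894e-12.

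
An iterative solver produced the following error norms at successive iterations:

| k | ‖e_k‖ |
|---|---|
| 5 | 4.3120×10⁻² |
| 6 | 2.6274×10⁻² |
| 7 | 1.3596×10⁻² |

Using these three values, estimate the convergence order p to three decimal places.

1.330

p ≈ ln(‖e_7‖/‖e_6‖) / ln(‖e_6‖/‖e_5‖)
  = ln(1.3596×10⁻²/2.6274×10⁻²) / ln(2.6274×10⁻²/4.3120×10⁻²)
  = ln(0.51747) / ln(0.609323)
  = -0.658804 / -0.495407 ≈ 1.329824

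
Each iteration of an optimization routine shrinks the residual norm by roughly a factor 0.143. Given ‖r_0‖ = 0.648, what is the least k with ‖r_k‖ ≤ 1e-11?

After k steps, ‖r_k‖ ≈ 0.648·0.143^k.
Need 0.143^k ≤ 1e-11/0.648 = 1.54321e-11.
k ≥ ln(1.54321e-11)/ln(0.143) = -24.8946/-1.94491 = 12.800.
Smallest integer k = 13.

13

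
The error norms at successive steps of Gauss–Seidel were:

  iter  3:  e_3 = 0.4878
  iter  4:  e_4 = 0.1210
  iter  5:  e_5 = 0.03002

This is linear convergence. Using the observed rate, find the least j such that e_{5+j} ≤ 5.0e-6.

7

Rate ρ ≈ e_5/e_4 = 0.03002/0.1210 = 0.2481.
After j more steps, e_{5+j} ≈ 0.03002·ρ^j; need ρ^j ≤ 5.0e-6/0.03002 = 0.000166556.
j ≥ ln(0.000166556)/ln(0.2481) = -8.7002/-1.39392 = 6.242.
So 7 more iterations are needed.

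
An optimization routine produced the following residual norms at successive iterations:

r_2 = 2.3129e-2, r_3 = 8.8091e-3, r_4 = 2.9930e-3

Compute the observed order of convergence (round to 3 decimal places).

p ≈ ln(r_4/r_3) / ln(r_3/r_2)
  = ln(2.9930e-3/8.8091e-3) / ln(8.8091e-3/2.3129e-2)
  = ln(0.339762) / ln(0.380868)
  = -1.079510 / -0.965302 ≈ 1.118313

1.118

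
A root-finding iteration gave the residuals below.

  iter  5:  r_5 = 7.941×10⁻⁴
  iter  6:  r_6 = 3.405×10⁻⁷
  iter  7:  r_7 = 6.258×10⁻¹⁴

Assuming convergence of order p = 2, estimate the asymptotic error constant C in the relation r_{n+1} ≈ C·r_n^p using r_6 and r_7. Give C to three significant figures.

0.540

C ≈ r_7 / r_6^2
  = 6.258×10⁻¹⁴ / (3.405×10⁻⁷)^2
  = 6.258×10⁻¹⁴ / 1.1594e-13 ≈ 0.53976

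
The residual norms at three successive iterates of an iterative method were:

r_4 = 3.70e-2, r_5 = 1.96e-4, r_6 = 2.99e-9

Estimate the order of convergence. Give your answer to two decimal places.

p ≈ ln(r_6/r_5) / ln(r_5/r_4)
  = ln(2.99e-9/1.96e-4) / ln(1.96e-4/3.70e-2)
  = ln(1.52551e-05) / ln(0.0052973)
  = -11.09060 / -5.24056 ≈ 2.11630

2.12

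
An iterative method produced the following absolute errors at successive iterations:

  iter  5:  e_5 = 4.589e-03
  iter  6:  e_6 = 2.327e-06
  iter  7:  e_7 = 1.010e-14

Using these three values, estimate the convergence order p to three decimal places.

p ≈ ln(e_7/e_6) / ln(e_6/e_5)
  = ln(1.010e-14/2.327e-06) / ln(2.327e-06/4.589e-03)
  = ln(4.34035e-09) / ln(0.000507082)
  = -19.255311 / -7.586838 ≈ 2.537989

2.538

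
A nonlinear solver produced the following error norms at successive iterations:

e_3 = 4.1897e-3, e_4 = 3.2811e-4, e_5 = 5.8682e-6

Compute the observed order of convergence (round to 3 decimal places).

1.580

p ≈ ln(e_5/e_4) / ln(e_4/e_3)
  = ln(5.8682e-6/3.2811e-4) / ln(3.2811e-4/4.1897e-3)
  = ln(0.0178849) / ln(0.0783135)
  = -4.023798 / -2.547035 ≈ 1.579797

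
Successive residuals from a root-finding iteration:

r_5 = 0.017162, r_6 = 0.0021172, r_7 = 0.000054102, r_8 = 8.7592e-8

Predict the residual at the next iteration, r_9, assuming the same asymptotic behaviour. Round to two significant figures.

First estimate the order: p ≈ ln(r_8/r_7) / ln(r_7/r_6) = ln(8.7592e-8/0.000054102)/ln(0.000054102/0.0021172) = ln(0.00161902)/ln(0.0255536) ≈ 1.7524.
Then r_9 ≈ r_8·(r_8/r_7)^p = 8.7592e-8·(0.00161902)^1.7524 = 8.7592e-8·1.28675e-05 ≈ 1.127e-12.

1.1e-12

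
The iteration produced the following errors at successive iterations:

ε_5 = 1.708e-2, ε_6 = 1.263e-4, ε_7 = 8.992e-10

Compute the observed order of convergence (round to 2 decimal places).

2.42

p ≈ ln(ε_7/ε_6) / ln(ε_6/ε_5)
  = ln(8.992e-10/1.263e-4) / ln(1.263e-4/1.708e-2)
  = ln(7.11956e-06) / ln(0.00739461)
  = -11.85266 / -4.90700 ≈ 2.41546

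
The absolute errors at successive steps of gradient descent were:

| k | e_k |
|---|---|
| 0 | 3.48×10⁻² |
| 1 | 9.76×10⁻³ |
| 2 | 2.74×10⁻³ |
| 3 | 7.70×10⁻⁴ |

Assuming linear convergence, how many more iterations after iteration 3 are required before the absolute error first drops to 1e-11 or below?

Rate ρ ≈ e_3/e_2 = 7.70×10⁻⁴/2.74×10⁻³ = 0.2810.
After j more steps, e_{3+j} ≈ 7.70×10⁻⁴·ρ^j; need ρ^j ≤ 1e-11/7.70×10⁻⁴ = 1.2987e-08.
j ≥ ln(1.2987e-08)/ln(0.2810) = -18.1593/-1.26940 = 14.305.
So 15 more iterations are needed.

15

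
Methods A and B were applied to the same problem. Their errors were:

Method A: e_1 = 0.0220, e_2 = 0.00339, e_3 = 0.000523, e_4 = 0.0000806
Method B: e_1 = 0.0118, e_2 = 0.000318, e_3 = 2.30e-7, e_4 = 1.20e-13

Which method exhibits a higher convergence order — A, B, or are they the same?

B

Method A: p ≈ ln(0.0000806/0.000523)/ln(0.000523/0.00339) ≈ 1.00.
Method B: p ≈ ln(1.20e-13/2.30e-7)/ln(2.30e-7/0.000318) ≈ 2.00.
Method B has the higher order (≈2.0 vs ≈1.0).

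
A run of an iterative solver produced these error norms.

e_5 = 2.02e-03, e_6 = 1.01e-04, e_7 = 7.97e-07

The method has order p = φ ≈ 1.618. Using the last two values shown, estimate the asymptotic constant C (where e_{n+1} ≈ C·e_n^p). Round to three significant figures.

C ≈ e_7 / e_6^1.618
  = 7.97e-07 / (1.01e-04)^1.618
  = 7.97e-07 / 3.42761e-07 ≈ 2.3252

2.33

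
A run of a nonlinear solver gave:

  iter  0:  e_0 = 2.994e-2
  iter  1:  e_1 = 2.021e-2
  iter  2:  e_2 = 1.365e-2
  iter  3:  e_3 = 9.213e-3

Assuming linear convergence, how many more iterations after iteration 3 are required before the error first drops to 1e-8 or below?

Rate ρ ≈ e_3/e_2 = 9.213e-3/1.365e-2 = 0.6749.
After j more steps, e_{3+j} ≈ 9.213e-3·ρ^j; need ρ^j ≤ 1e-8/9.213e-3 = 1.08542e-06.
j ≥ ln(1.08542e-06)/ln(0.6749) = -13.7335/-0.39319 = 34.928.
So 35 more iterations are needed.

35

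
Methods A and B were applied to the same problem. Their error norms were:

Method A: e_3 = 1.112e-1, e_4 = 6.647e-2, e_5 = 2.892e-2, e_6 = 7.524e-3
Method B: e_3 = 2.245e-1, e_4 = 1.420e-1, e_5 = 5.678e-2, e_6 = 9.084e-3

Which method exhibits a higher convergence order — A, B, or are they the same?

B

Method A: p ≈ ln(7.524e-3/2.892e-2)/ln(2.892e-2/6.647e-2) ≈ 1.62.
Method B: p ≈ ln(9.084e-3/5.678e-2)/ln(5.678e-2/1.420e-1) ≈ 2.00.
Method B has the higher order (≈2.0 vs ≈1.6).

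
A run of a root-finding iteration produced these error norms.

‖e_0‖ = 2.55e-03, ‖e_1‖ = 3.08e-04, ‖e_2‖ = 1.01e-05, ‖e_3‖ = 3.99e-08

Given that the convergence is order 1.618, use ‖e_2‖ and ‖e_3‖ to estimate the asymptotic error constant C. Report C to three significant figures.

C ≈ ‖e_3‖ / ‖e_2‖^1.618
  = 3.99e-08 / (1.01e-05)^1.618
  = 3.99e-08 / 8.26023e-09 ≈ 4.8304

4.83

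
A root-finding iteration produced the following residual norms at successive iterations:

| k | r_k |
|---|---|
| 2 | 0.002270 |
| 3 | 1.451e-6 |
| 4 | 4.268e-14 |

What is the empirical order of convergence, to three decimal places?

2.358

p ≈ ln(r_4/r_3) / ln(r_3/r_2)
  = ln(4.268e-14/1.451e-6) / ln(1.451e-6/0.002270)
  = ln(2.94142e-08) / ln(0.000639207)
  = -17.341788 / -7.355282 ≈ 2.357733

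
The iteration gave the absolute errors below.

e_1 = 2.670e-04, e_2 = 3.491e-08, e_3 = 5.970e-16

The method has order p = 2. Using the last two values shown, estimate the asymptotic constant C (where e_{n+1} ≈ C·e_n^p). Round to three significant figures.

C ≈ e_3 / e_2^2
  = 5.970e-16 / (3.491e-08)^2
  = 5.970e-16 / 1.21871e-15 ≈ 0.48986

0.490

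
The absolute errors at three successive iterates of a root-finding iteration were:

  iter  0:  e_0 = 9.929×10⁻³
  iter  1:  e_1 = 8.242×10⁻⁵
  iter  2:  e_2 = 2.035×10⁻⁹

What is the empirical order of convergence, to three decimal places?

p ≈ ln(e_2/e_1) / ln(e_1/e_0)
  = ln(2.035×10⁻⁹/8.242×10⁻⁵) / ln(8.242×10⁻⁵/9.929×10⁻³)
  = ln(2.46906e-05) / ln(0.00830094)
  = -10.609088 / -4.791387 ≈ 2.214200

2.214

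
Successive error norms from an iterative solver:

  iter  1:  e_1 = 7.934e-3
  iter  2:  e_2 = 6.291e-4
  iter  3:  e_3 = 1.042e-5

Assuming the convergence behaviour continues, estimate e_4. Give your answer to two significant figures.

1.4e-8

First estimate the order: p ≈ ln(e_3/e_2) / ln(e_2/e_1) = ln(1.042e-5/6.291e-4)/ln(6.291e-4/7.934e-3) = ln(0.0165633)/ln(0.0792917) ≈ 1.6178.
Then e_4 ≈ e_3·(e_3/e_2)^p = 1.042e-5·(0.0165633)^1.6178 = 1.042e-5·0.00131503 ≈ 1.37e-08.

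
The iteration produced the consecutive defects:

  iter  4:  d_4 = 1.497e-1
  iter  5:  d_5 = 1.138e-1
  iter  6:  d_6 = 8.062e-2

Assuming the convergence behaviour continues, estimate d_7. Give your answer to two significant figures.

First estimate the order: p ≈ ln(d_6/d_5) / ln(d_5/d_4) = ln(8.062e-2/1.138e-1)/ln(1.138e-1/1.497e-1) = ln(0.708436)/ln(0.760187) ≈ 1.2571.
Then d_7 ≈ d_6·(d_6/d_5)^p = 8.062e-2·(0.708436)^1.2571 = 8.062e-2·0.648355 ≈ 0.05227.

5.2e-2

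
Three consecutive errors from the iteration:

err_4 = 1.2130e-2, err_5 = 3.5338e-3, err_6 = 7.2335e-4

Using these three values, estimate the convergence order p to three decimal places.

p ≈ ln(err_6/err_5) / ln(err_5/err_4)
  = ln(7.2335e-4/3.5338e-3) / ln(3.5338e-3/1.2130e-2)
  = ln(0.204695) / ln(0.291327)
  = -1.586234 / -1.233309 ≈ 1.286161

1.286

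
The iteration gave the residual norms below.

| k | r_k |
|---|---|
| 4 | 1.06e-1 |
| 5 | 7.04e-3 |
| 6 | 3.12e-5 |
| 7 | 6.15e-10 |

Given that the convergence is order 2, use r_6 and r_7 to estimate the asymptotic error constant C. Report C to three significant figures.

0.632

C ≈ r_7 / r_6^2
  = 6.15e-10 / (3.12e-5)^2
  = 6.15e-10 / 9.7344e-10 ≈ 0.63178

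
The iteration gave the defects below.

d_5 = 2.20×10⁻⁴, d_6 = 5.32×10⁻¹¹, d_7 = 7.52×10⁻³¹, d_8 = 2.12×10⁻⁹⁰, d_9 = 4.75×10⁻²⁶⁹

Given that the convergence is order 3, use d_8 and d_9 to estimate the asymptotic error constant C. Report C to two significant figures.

C ≈ d_9 / d_8^3
  = 4.75×10⁻²⁶⁹ / (2.12×10⁻⁹⁰)^3
  = 4.75×10⁻²⁶⁹ / 9.52813e-270 ≈ 4.9852

5.0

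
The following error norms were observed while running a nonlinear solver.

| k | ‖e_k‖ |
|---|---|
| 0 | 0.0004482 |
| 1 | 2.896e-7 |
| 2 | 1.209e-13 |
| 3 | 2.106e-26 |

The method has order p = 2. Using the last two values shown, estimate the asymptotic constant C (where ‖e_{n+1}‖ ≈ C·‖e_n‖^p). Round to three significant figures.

1.44

C ≈ ‖e_3‖ / ‖e_2‖^2
  = 2.106e-26 / (1.209e-13)^2
  = 2.106e-26 / 1.46168e-26 ≈ 1.4408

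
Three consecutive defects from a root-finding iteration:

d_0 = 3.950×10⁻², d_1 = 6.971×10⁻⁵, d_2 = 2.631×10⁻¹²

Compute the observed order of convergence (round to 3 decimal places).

2.696

p ≈ ln(d_2/d_1) / ln(d_1/d_0)
  = ln(2.631×10⁻¹²/6.971×10⁻⁵) / ln(6.971×10⁻⁵/3.950×10⁻²)
  = ln(3.77421e-08) / ln(0.00176481)
  = -17.092490 / -6.339712 ≈ 2.696099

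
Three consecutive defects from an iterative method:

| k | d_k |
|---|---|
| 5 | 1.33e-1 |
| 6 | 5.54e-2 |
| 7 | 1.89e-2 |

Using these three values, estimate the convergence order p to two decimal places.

p ≈ ln(d_7/d_6) / ln(d_6/d_5)
  = ln(1.89e-2/5.54e-2) / ln(5.54e-2/1.33e-1)
  = ln(0.341155) / ln(0.416541)
  = -1.07542 / -0.87577 ≈ 1.22797

1.23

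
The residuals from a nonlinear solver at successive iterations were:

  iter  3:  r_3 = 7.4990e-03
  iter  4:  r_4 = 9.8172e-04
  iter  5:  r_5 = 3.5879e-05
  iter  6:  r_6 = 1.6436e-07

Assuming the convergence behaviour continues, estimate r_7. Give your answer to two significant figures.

2.6e-11

First estimate the order: p ≈ ln(r_6/r_5) / ln(r_5/r_4) = ln(1.6436e-07/3.5879e-05)/ln(3.5879e-05/9.8172e-04) = ln(0.00458095)/ln(0.0365471) ≈ 1.6276.
Then r_7 ≈ r_6·(r_6/r_5)^p = 1.6436e-07·(0.00458095)^1.6276 = 1.6436e-07·0.000155945 ≈ 2.563e-11.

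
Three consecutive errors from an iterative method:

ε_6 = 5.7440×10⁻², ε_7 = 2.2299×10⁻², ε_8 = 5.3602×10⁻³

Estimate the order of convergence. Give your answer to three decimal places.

1.507

p ≈ ln(ε_8/ε_7) / ln(ε_7/ε_6)
  = ln(5.3602×10⁻³/2.2299×10⁻²) / ln(2.2299×10⁻²/5.7440×10⁻²)
  = ln(0.240378) / ln(0.388214)
  = -1.425543 / -0.946199 ≈ 1.506600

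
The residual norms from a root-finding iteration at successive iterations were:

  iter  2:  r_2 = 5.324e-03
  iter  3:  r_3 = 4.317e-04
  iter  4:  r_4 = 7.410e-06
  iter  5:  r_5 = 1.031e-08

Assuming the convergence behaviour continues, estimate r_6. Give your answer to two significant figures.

First estimate the order: p ≈ ln(r_5/r_4) / ln(r_4/r_3) = ln(1.031e-08/7.410e-06)/ln(7.410e-06/4.317e-04) = ln(0.00139136)/ln(0.0171647) ≈ 1.6181.
Then r_6 ≈ r_5·(r_5/r_4)^p = 1.031e-08·(0.00139136)^1.6181 = 1.031e-08·2.38671e-05 ≈ 2.461e-13.

2.5e-13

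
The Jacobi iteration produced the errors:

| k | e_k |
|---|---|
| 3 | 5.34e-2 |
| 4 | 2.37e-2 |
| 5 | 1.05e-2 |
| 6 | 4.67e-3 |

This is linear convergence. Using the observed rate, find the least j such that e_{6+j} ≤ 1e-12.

Rate ρ ≈ e_6/e_5 = 4.67e-3/1.05e-2 = 0.4448.
After j more steps, e_{6+j} ≈ 4.67e-3·ρ^j; need ρ^j ≤ 1e-12/4.67e-3 = 2.14133e-10.
j ≥ ln(2.14133e-10)/ln(0.4448) = -22.2644/-0.81013 = 27.483.
So 28 more iterations are needed.

28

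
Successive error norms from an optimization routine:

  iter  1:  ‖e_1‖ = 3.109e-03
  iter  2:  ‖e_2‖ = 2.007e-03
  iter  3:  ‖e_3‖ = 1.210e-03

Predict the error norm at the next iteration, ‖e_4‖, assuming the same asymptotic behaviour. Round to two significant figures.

6.7e-4

First estimate the order: p ≈ ln(‖e_3‖/‖e_2‖) / ln(‖e_2‖/‖e_1‖) = ln(1.210e-03/2.007e-03)/ln(2.007e-03/3.109e-03) = ln(0.60289)/ln(0.645545) ≈ 1.1562.
Then ‖e_4‖ ≈ ‖e_3‖·(‖e_3‖/‖e_2‖)^p = 1.210e-03·(0.60289)^1.1562 = 1.210e-03·0.557072 ≈ 0.0006741.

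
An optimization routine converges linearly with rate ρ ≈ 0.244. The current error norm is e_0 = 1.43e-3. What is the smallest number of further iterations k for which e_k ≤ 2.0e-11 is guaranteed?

13

After k steps, e_k ≈ 1.43e-3·0.244^k.
Need 0.244^k ≤ 2.0e-11/1.43e-3 = 1.3986e-08.
k ≥ ln(1.3986e-08)/ln(0.244) = -18.0852/-1.41059 = 12.821.
Smallest integer k = 13.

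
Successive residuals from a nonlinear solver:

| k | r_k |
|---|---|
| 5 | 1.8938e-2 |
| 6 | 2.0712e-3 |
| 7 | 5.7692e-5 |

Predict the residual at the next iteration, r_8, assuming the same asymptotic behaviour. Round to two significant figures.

1.8e-7

First estimate the order: p ≈ ln(r_7/r_6) / ln(r_6/r_5) = ln(5.7692e-5/2.0712e-3)/ln(2.0712e-3/1.8938e-2) = ln(0.0278544)/ln(0.109367) ≈ 1.6180.
Then r_8 ≈ r_7·(r_7/r_6)^p = 5.7692e-5·(0.0278544)^1.6180 = 5.7692e-5·0.00304676 ≈ 1.758e-07.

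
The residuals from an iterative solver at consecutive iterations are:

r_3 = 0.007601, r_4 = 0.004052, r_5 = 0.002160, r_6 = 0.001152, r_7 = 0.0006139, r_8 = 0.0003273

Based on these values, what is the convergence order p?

Consecutive ratios: r_8/r_7 = 0.0003273/0.0006139 = 0.533149, r_7/r_6 = 0.0006139/0.001152 = 0.532899.
p ≈ ln(0.533149)/ln(0.532899) = -0.6290/-0.6294 ≈ 1.00.
So the convergence is linear (order 1).

1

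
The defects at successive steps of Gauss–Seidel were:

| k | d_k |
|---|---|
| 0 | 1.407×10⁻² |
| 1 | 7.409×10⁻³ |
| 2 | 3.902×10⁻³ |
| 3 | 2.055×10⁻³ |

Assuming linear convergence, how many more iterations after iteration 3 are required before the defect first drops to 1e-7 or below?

Rate ρ ≈ d_3/d_2 = 2.055×10⁻³/3.902×10⁻³ = 0.5267.
After j more steps, d_{3+j} ≈ 2.055×10⁻³·ρ^j; need ρ^j ≤ 1e-7/2.055×10⁻³ = 4.86618e-05.
j ≥ ln(4.86618e-05)/ln(0.5267) = -9.9306/-0.64112 = 15.489.
So 16 more iterations are needed.

16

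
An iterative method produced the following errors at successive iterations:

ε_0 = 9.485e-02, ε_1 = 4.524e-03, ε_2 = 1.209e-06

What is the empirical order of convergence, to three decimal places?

2.704

p ≈ ln(ε_2/ε_1) / ln(ε_1/ε_0)
  = ln(1.209e-06/4.524e-03) / ln(4.524e-03/9.485e-02)
  = ln(0.000267241) / ln(0.0476964)
  = -8.227360 / -3.042899 ≈ 2.703790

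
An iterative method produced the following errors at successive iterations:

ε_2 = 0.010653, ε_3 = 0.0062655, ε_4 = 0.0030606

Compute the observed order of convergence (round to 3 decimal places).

p ≈ ln(ε_4/ε_3) / ln(ε_3/ε_2)
  = ln(0.0030606/0.0062655) / ln(0.0062655/0.010653)
  = ln(0.488485) / ln(0.588144)
  = -0.716447 / -0.530783 ≈ 1.349793

1.350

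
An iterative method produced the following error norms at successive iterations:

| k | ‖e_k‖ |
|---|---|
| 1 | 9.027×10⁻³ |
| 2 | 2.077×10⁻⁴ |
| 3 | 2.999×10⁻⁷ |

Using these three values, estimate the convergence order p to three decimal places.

1.734

p ≈ ln(‖e_3‖/‖e_2‖) / ln(‖e_2‖/‖e_1‖)
  = ln(2.999×10⁻⁷/2.077×10⁻⁴) / ln(2.077×10⁻⁴/9.027×10⁻³)
  = ln(0.00144391) / ln(0.0230088)
  = -6.540401 / -3.771879 ≈ 1.733990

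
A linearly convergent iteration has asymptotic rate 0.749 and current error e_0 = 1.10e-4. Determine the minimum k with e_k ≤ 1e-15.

88

After k steps, e_k ≈ 1.10e-4·0.749^k.
Need 0.749^k ≤ 1e-15/1.10e-4 = 9.09091e-12.
k ≥ ln(9.09091e-12)/ln(0.749) = -25.4237/-0.28902 = 87.965.
Smallest integer k = 88.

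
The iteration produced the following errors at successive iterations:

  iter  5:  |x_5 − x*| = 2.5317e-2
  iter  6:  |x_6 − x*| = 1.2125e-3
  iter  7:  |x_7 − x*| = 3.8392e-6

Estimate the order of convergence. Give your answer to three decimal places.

p ≈ ln(|x_7 − x*|/|x_6 − x*|) / ln(|x_6 − x*|/|x_5 − x*|)
  = ln(3.8392e-6/1.2125e-3) / ln(1.2125e-3/2.5317e-2)
  = ln(0.00316635) / ln(0.0478927)
  = -5.755176 / -3.038792 ≈ 1.893903

1.894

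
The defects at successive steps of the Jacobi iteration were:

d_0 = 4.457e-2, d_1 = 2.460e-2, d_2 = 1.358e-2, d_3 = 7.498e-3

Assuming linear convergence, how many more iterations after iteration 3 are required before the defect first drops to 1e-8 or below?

Rate ρ ≈ d_3/d_2 = 7.498e-3/1.358e-2 = 0.5521.
After j more steps, d_{3+j} ≈ 7.498e-3·ρ^j; need ρ^j ≤ 1e-8/7.498e-3 = 1.33369e-06.
j ≥ ln(1.33369e-06)/ln(0.5521) = -13.5276/-0.59403 = 22.773.
So 23 more iterations are needed.

23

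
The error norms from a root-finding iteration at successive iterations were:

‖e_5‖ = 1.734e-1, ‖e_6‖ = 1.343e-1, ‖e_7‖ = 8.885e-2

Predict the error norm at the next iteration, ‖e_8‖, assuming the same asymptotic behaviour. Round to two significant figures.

First estimate the order: p ≈ ln(‖e_7‖/‖e_6‖) / ln(‖e_6‖/‖e_5‖) = ln(8.885e-2/1.343e-1)/ln(1.343e-1/1.734e-1) = ln(0.661579)/ln(0.77451) ≈ 1.6168.
Then ‖e_8‖ ≈ ‖e_7‖·(‖e_7‖/‖e_6‖)^p = 8.885e-2·(0.661579)^1.6168 = 8.885e-2·0.512763 ≈ 0.04556.

4.6e-2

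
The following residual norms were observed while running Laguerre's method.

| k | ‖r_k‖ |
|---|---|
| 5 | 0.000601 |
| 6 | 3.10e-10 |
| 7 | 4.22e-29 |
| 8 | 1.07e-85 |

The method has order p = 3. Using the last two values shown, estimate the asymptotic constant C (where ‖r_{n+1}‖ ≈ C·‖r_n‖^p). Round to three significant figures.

1.42

C ≈ ‖r_8‖ / ‖r_7‖^3
  = 1.07e-85 / (4.22e-29)^3
  = 1.07e-85 / 7.51514e-86 ≈ 1.4238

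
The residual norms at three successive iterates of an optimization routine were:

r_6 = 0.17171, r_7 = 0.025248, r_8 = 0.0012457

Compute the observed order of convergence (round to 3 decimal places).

p ≈ ln(r_8/r_7) / ln(r_7/r_6)
  = ln(0.0012457/0.025248) / ln(0.025248/0.17171)
  = ln(0.0493386) / ln(0.147039)
  = -3.009049 / -1.917057 ≈ 1.569619

1.570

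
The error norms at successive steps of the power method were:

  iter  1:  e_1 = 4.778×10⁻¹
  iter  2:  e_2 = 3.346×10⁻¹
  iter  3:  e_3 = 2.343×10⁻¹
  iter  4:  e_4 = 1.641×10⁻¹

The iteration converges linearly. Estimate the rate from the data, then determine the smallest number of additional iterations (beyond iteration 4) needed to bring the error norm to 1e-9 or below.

54

Rate ρ ≈ e_4/e_3 = 1.641×10⁻¹/2.343×10⁻¹ = 0.7004.
After j more steps, e_{4+j} ≈ 1.641×10⁻¹·ρ^j; need ρ^j ≤ 1e-9/1.641×10⁻¹ = 6.09385e-09.
j ≥ ln(6.09385e-09)/ln(0.7004) = -18.9160/-0.35610 = 53.120.
So 54 more iterations are needed.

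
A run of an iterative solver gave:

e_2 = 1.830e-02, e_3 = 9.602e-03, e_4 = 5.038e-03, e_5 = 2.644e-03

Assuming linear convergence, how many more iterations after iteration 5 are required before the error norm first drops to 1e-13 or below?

Rate ρ ≈ e_5/e_4 = 2.644e-03/5.038e-03 = 0.5248.
After j more steps, e_{5+j} ≈ 2.644e-03·ρ^j; need ρ^j ≤ 1e-13/2.644e-03 = 3.78215e-11.
j ≥ ln(3.78215e-11)/ln(0.5248) = -23.9981/-0.64474 = 37.221.
So 38 more iterations are needed.

38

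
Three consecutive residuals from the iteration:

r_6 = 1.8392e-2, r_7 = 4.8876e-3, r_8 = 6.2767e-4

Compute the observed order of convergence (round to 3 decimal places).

p ≈ ln(r_8/r_7) / ln(r_7/r_6)
  = ln(6.2767e-4/4.8876e-3) / ln(4.8876e-3/1.8392e-2)
  = ln(0.128421) / ln(0.265746)
  = -2.052441 / -1.325214 ≈ 1.548762

1.549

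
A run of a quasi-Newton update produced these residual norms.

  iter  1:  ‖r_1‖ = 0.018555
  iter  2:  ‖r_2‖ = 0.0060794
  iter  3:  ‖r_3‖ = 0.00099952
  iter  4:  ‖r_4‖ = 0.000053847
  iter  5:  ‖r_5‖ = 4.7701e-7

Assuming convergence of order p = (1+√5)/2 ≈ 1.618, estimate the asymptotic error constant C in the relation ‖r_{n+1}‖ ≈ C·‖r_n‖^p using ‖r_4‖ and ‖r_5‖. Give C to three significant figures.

3.85

C ≈ ‖r_5‖ / ‖r_4‖^1.618
  = 4.7701e-7 / (0.000053847)^1.618
  = 4.7701e-7 / 1.23885e-07 ≈ 3.8504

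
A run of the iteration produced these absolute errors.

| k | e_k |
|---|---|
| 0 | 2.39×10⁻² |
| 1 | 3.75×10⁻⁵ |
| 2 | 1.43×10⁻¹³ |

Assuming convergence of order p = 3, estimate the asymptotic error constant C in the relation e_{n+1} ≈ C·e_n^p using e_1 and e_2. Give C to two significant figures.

2.7

C ≈ e_2 / e_1^3
  = 1.43×10⁻¹³ / (3.75×10⁻⁵)^3
  = 1.43×10⁻¹³ / 5.27344e-14 ≈ 2.7117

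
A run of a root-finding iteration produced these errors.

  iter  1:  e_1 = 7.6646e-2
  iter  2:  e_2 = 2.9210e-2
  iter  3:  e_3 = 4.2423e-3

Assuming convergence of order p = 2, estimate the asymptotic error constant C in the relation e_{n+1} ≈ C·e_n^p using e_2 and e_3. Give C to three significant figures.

C ≈ e_3 / e_2^2
  = 4.2423e-3 / (2.9210e-2)^2
  = 4.2423e-3 / 0.000853224 ≈ 4.9721

4.97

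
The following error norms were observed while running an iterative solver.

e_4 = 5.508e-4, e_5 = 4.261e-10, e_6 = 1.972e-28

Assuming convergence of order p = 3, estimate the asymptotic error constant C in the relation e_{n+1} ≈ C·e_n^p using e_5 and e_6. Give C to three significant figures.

2.55

C ≈ e_6 / e_5^3
  = 1.972e-28 / (4.261e-10)^3
  = 1.972e-28 / 7.73632e-29 ≈ 2.549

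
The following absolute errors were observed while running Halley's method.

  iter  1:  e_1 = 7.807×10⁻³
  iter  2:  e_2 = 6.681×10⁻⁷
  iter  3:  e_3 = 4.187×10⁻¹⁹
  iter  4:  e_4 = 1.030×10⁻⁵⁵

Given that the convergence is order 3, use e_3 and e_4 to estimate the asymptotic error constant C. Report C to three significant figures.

C ≈ e_4 / e_3^3
  = 1.030×10⁻⁵⁵ / (4.187×10⁻¹⁹)^3
  = 1.030×10⁻⁵⁵ / 7.34022e-56 ≈ 1.4032

1.40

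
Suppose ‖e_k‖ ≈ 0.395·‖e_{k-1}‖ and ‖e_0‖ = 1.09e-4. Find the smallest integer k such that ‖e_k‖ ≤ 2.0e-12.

After k steps, ‖e_k‖ ≈ 1.09e-4·0.395^k.
Need 0.395^k ≤ 2.0e-12/1.09e-4 = 1.83486e-08.
k ≥ ln(1.83486e-08)/ln(0.395) = -17.8137/-0.92887 = 19.178.
Smallest integer k = 20.

20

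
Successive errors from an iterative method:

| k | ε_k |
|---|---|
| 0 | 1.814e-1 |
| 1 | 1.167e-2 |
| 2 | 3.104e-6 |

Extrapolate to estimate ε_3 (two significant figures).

First estimate the order: p ≈ ln(ε_2/ε_1) / ln(ε_1/ε_0) = ln(3.104e-6/1.167e-2)/ln(1.167e-2/1.814e-1) = ln(0.000265981)/ln(0.064333) ≈ 3.0004.
Then ε_3 ≈ ε_2·(ε_2/ε_1)^p = 3.104e-6·(0.000265981)^3.0004 = 3.104e-6·1.87552e-11 ≈ 5.822e-17.

5.8e-17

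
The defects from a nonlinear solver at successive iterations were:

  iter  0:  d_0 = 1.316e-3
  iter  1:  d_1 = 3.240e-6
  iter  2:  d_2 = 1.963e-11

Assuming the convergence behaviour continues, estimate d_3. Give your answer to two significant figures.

7.2e-22

First estimate the order: p ≈ ln(d_2/d_1) / ln(d_1/d_0) = ln(1.963e-11/3.240e-6)/ln(3.240e-6/1.316e-3) = ln(6.05864e-06)/ln(0.00246201) ≈ 2.0001.
Then d_3 ≈ d_2·(d_2/d_1)^p = 1.963e-11·(6.05864e-06)^2.0001 = 1.963e-11·3.6663e-11 ≈ 7.197e-22.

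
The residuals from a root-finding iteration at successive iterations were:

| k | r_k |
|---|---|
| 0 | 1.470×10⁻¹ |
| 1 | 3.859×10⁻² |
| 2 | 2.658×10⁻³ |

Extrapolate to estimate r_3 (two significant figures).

1.3e-5

First estimate the order: p ≈ ln(r_2/r_1) / ln(r_1/r_0) = ln(2.658×10⁻³/3.859×10⁻²)/ln(3.859×10⁻²/1.470×10⁻¹) = ln(0.0688779)/ln(0.262517) ≈ 2.0004.
Then r_3 ≈ r_2·(r_2/r_1)^p = 2.658×10⁻³·(0.0688779)^2.0004 = 2.658×10⁻³·0.00473909 ≈ 1.26e-05.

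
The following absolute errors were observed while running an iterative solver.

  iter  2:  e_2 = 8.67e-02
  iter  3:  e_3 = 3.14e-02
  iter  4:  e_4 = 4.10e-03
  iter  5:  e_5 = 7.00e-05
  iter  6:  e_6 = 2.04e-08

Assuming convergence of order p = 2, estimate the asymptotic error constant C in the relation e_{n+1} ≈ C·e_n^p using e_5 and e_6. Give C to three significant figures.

4.16

C ≈ e_6 / e_5^2
  = 2.04e-08 / (7.00e-05)^2
  = 2.04e-08 / 4.9e-09 ≈ 4.1633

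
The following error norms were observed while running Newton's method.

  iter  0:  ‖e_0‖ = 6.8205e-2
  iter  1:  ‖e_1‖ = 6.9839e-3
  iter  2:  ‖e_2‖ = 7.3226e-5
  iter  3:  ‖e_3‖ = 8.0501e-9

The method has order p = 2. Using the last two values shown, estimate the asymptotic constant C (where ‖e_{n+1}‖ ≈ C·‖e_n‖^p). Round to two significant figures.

1.5

C ≈ ‖e_3‖ / ‖e_2‖^2
  = 8.0501e-9 / (7.3226e-5)^2
  = 8.0501e-9 / 5.36205e-09 ≈ 1.5013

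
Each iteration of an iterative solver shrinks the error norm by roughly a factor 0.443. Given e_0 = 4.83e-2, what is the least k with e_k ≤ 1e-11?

After k steps, e_k ≈ 4.83e-2·0.443^k.
Need 0.443^k ≤ 1e-11/4.83e-2 = 2.07039e-10.
k ≥ ln(2.07039e-10)/ln(0.443) = -22.2981/-0.81419 = 27.387.
Smallest integer k = 28.

28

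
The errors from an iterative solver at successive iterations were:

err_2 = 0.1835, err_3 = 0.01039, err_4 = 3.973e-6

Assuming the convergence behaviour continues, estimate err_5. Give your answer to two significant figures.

First estimate the order: p ≈ ln(err_4/err_3) / ln(err_3/err_2) = ln(3.973e-6/0.01039)/ln(0.01039/0.1835) = ln(0.000382387)/ln(0.0566213) ≈ 2.7405.
Then err_5 ≈ err_4·(err_4/err_3)^p = 3.973e-6·(0.000382387)^2.7405 = 3.973e-6·4.30874e-10 ≈ 1.712e-15.

1.7e-15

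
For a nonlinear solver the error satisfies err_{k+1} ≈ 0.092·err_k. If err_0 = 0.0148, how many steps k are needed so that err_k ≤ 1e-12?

10

After k steps, err_k ≈ 0.0148·0.092^k.
Need 0.092^k ≤ 1e-12/0.0148 = 6.75676e-11.
k ≥ ln(6.75676e-11)/ln(0.092) = -23.4179/-2.38597 = 9.815.
Smallest integer k = 10.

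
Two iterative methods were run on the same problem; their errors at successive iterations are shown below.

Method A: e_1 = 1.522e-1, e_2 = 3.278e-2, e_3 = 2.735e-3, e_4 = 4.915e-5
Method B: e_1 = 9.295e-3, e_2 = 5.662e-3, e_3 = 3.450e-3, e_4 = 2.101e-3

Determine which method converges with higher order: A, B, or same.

A

Method A: p ≈ ln(4.915e-5/2.735e-3)/ln(2.735e-3/3.278e-2) ≈ 1.62.
Method B: p ≈ ln(2.101e-3/3.450e-3)/ln(3.450e-3/5.662e-3) ≈ 1.00.
Method A has the higher order (≈1.6 vs ≈1.0).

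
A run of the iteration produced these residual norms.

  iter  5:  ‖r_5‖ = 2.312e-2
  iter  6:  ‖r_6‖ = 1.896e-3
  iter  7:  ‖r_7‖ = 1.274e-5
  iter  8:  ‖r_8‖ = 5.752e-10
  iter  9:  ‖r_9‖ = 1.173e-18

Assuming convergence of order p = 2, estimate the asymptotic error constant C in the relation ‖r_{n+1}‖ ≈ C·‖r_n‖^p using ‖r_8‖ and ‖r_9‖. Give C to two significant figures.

3.5

C ≈ ‖r_9‖ / ‖r_8‖^2
  = 1.173e-18 / (5.752e-10)^2
  = 1.173e-18 / 3.30855e-19 ≈ 3.5454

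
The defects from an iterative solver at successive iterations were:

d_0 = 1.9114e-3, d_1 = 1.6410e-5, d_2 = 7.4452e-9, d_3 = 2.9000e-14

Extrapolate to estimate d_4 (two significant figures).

5.1e-23

First estimate the order: p ≈ ln(d_3/d_2) / ln(d_2/d_1) = ln(2.9000e-14/7.4452e-9)/ln(7.4452e-9/1.6410e-5) = ln(3.89513e-06)/ln(0.000453699) ≈ 1.6180.
Then d_4 ≈ d_3·(d_3/d_2)^p = 2.9000e-14·(3.89513e-06)^1.6180 = 2.9000e-14·1.76793e-09 ≈ 5.127e-23.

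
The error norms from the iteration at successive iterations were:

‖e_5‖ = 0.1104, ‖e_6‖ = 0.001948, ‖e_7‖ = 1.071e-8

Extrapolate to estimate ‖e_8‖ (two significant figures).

First estimate the order: p ≈ ln(‖e_7‖/‖e_6‖) / ln(‖e_6‖/‖e_5‖) = ln(1.071e-8/0.001948)/ln(0.001948/0.1104) = ln(5.49795e-06)/ln(0.0176449) ≈ 2.9998.
Then ‖e_8‖ ≈ ‖e_7‖·(‖e_7‖/‖e_6‖)^p = 1.071e-8·(5.49795e-06)^2.9998 = 1.071e-8·1.66592e-16 ≈ 1.784e-24.

1.8e-24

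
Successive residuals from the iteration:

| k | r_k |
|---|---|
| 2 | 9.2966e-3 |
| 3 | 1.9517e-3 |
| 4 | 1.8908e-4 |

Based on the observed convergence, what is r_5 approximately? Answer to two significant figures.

First estimate the order: p ≈ ln(r_4/r_3) / ln(r_3/r_2) = ln(1.8908e-4/1.9517e-3)/ln(1.9517e-3/9.2966e-3) = ln(0.0968796)/ln(0.209937) ≈ 1.4954.
Then r_5 ≈ r_4·(r_4/r_3)^p = 1.8908e-4·(0.0968796)^1.4954 = 1.8908e-4·0.0304798 ≈ 5.763e-06.

5.8e-6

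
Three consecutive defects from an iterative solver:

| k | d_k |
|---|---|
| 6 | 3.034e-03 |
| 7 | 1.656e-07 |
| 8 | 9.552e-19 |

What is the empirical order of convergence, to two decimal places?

2.64

p ≈ ln(d_8/d_7) / ln(d_7/d_6)
  = ln(9.552e-19/1.656e-07) / ln(1.656e-07/3.034e-03)
  = ln(5.76812e-12) / ln(5.45814e-05)
  = -25.87867 / -9.81582 ≈ 2.63642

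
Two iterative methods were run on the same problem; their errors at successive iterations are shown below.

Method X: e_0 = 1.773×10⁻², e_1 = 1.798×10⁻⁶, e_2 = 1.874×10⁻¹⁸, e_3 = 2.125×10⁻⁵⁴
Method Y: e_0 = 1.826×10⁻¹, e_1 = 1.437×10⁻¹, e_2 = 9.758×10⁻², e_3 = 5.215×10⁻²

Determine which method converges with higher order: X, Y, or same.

X

Method X: p ≈ ln(2.125×10⁻⁵⁴/1.874×10⁻¹⁸)/ln(1.874×10⁻¹⁸/1.798×10⁻⁶) ≈ 3.00.
Method Y: p ≈ ln(5.215×10⁻²/9.758×10⁻²)/ln(9.758×10⁻²/1.437×10⁻¹) ≈ 1.62.
Method X has the higher order (≈3.0 vs ≈1.6).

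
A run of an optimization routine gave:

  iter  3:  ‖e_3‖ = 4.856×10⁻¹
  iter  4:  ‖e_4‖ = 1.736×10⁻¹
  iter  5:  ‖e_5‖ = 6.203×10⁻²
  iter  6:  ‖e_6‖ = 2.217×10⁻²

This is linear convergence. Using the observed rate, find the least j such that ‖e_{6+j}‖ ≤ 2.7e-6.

Rate ρ ≈ ‖e_6‖/‖e_5‖ = 2.217×10⁻²/6.203×10⁻² = 0.3574.
After j more steps, ‖e_{6+j}‖ ≈ 2.217×10⁻²·ρ^j; need ρ^j ≤ 2.7e-6/2.217×10⁻² = 0.000121786.
j ≥ ln(0.000121786)/ln(0.3574) = -9.0132/-1.02890 = 8.760.
So 9 more iterations are needed.

9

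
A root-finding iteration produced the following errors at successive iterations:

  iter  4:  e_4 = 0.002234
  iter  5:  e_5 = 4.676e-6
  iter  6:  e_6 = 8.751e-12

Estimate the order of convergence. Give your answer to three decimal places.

p ≈ ln(e_6/e_5) / ln(e_5/e_4)
  = ln(8.751e-12/4.676e-6) / ln(4.676e-6/0.002234)
  = ln(1.87147e-06) / ln(0.00209311)
  = -13.188786 / -6.169104 ≈ 2.137877

2.138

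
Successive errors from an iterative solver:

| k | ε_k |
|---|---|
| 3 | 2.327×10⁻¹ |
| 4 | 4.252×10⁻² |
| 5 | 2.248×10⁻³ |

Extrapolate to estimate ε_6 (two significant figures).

1.4e-5

First estimate the order: p ≈ ln(ε_5/ε_4) / ln(ε_4/ε_3) = ln(2.248×10⁻³/4.252×10⁻²)/ln(4.252×10⁻²/2.327×10⁻¹) = ln(0.0528692)/ln(0.182725) ≈ 1.7296.
Then ε_6 ≈ ε_5·(ε_5/ε_4)^p = 2.248×10⁻³·(0.0528692)^1.7296 = 2.248×10⁻³·0.00618944 ≈ 1.391e-05.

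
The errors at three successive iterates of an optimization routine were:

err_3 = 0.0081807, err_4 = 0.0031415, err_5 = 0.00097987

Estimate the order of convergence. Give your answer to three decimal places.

p ≈ ln(err_5/err_4) / ln(err_4/err_3)
  = ln(0.00097987/0.0031415) / ln(0.0031415/0.0081807)
  = ln(0.311912) / ln(0.384014)
  = -1.165034 / -0.957076 ≈ 1.217285

1.217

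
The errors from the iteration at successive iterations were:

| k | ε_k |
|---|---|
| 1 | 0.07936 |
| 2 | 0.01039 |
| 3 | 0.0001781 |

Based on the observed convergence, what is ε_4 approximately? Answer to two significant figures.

First estimate the order: p ≈ ln(ε_3/ε_2) / ln(ε_2/ε_1) = ln(0.0001781/0.01039)/ln(0.01039/0.07936) = ln(0.0171415)/ln(0.130922) ≈ 2.0000.
Then ε_4 ≈ ε_3·(ε_3/ε_2)^p = 0.0001781·(0.0171415)^2.0000 = 0.0001781·0.000293831 ≈ 5.233e-08.

5.2e-8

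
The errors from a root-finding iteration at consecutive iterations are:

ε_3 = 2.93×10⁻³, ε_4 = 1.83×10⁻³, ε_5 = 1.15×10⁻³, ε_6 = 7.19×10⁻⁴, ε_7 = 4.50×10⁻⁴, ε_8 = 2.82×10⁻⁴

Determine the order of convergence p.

1

Consecutive ratios: ε_8/ε_7 = 2.82×10⁻⁴/4.50×10⁻⁴ = 0.626667, ε_7/ε_6 = 4.50×10⁻⁴/7.19×10⁻⁴ = 0.625869.
p ≈ ln(0.626667)/ln(0.625869) = -0.4673/-0.4686 ≈ 1.00.
So the convergence is linear (order 1).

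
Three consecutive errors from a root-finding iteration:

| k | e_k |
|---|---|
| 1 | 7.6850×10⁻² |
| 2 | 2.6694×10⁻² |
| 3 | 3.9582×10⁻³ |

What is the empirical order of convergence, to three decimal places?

p ≈ ln(e_3/e_2) / ln(e_2/e_1)
  = ln(3.9582×10⁻³/2.6694×10⁻²) / ln(2.6694×10⁻²/7.6850×10⁻²)
  = ln(0.148281) / ln(0.347352)
  = -1.908646 / -1.057417 ≈ 1.805008

1.805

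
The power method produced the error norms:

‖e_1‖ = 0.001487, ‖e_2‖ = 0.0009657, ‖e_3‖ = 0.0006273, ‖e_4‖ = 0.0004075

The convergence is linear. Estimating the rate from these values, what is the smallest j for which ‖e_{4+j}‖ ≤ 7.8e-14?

52

Rate ρ ≈ ‖e_4‖/‖e_3‖ = 0.0004075/0.0006273 = 0.6496.
After j more steps, ‖e_{4+j}‖ ≈ 0.0004075·ρ^j; need ρ^j ≤ 7.8e-14/0.0004075 = 1.91411e-10.
j ≥ ln(1.91411e-10)/ln(0.6496) = -22.3766/-0.43140 = 51.870.
So 52 more iterations are needed.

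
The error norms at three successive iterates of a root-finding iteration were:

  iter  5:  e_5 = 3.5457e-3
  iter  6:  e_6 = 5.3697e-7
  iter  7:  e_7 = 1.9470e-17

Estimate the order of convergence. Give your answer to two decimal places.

p ≈ ln(e_7/e_6) / ln(e_6/e_5)
  = ln(1.9470e-17/5.3697e-7) / ln(5.3697e-7/3.5457e-3)
  = ln(3.6259e-11) / ln(0.000151443)
  = -24.04033 / -8.79530 ≈ 2.73332

2.73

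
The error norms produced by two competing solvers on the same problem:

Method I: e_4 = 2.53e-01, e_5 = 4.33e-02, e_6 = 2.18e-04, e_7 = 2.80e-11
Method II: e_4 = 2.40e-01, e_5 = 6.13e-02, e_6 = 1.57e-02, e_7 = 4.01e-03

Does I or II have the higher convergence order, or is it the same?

Method I: p ≈ ln(2.80e-11/2.18e-04)/ln(2.18e-04/4.33e-02) ≈ 3.00.
Method II: p ≈ ln(4.01e-03/1.57e-02)/ln(1.57e-02/6.13e-02) ≈ 1.00.
Method I has the higher order (≈3.0 vs ≈1.0).

I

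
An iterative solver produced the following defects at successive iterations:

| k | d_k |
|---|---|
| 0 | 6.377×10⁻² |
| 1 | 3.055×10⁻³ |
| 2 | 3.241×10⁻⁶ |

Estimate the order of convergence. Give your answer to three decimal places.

2.254

p ≈ ln(d_2/d_1) / ln(d_1/d_0)
  = ln(3.241×10⁻⁶/3.055×10⁻³) / ln(3.055×10⁻³/6.377×10⁻²)
  = ln(0.00106088) / ln(0.0479065)
  = -6.848657 / -3.038504 ≈ 2.253957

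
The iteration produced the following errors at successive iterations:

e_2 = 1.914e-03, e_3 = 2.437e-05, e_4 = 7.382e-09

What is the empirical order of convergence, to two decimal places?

p ≈ ln(e_4/e_3) / ln(e_3/e_2)
  = ln(7.382e-09/2.437e-05) / ln(2.437e-05/1.914e-03)
  = ln(0.000302913) / ln(0.0127325)
  = -8.10206 / -4.36360 ≈ 1.85674

1.86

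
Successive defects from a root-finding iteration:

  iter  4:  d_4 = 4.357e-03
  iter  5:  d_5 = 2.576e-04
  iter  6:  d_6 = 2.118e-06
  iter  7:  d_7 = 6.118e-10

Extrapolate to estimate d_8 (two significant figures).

6.0e-16

First estimate the order: p ≈ ln(d_7/d_6) / ln(d_6/d_5) = ln(6.118e-10/2.118e-06)/ln(2.118e-06/2.576e-04) = ln(0.000288857)/ln(0.00822205) ≈ 1.6975.
Then d_8 ≈ d_7·(d_7/d_6)^p = 6.118e-10·(0.000288857)^1.6975 = 6.118e-10·9.81769e-07 ≈ 6.006e-16.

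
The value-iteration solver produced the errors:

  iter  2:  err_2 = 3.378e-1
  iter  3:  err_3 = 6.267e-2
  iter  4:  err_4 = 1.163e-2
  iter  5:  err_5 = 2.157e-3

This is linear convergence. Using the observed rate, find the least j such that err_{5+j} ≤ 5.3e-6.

4

Rate ρ ≈ err_5/err_4 = 2.157e-3/1.163e-2 = 0.1855.
After j more steps, err_{5+j} ≈ 2.157e-3·ρ^j; need ρ^j ≤ 5.3e-6/2.157e-3 = 0.00245712.
j ≥ ln(0.00245712)/ln(0.1855) = -6.0088/-1.68470 = 3.567.
So 4 more iterations are needed.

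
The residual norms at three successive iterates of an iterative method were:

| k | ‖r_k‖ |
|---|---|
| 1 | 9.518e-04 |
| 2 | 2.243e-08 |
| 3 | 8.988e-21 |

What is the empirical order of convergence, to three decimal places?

2.679

p ≈ ln(‖r_3‖/‖r_2‖) / ln(‖r_2‖/‖r_1‖)
  = ln(8.988e-21/2.243e-08) / ln(2.243e-08/9.518e-04)
  = ln(4.00713e-13) / ln(2.35659e-05)
  = -28.545531 / -10.655710 ≈ 2.678895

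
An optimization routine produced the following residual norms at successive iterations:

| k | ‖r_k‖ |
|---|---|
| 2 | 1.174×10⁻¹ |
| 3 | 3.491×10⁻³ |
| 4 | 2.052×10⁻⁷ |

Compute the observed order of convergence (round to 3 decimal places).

2.771

p ≈ ln(‖r_4‖/‖r_3‖) / ln(‖r_3‖/‖r_2‖)
  = ln(2.052×10⁻⁷/3.491×10⁻³) / ln(3.491×10⁻³/1.174×10⁻¹)
  = ln(5.87797e-05) / ln(0.0297359)
  = -9.741714 / -3.515400 ≈ 2.771154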